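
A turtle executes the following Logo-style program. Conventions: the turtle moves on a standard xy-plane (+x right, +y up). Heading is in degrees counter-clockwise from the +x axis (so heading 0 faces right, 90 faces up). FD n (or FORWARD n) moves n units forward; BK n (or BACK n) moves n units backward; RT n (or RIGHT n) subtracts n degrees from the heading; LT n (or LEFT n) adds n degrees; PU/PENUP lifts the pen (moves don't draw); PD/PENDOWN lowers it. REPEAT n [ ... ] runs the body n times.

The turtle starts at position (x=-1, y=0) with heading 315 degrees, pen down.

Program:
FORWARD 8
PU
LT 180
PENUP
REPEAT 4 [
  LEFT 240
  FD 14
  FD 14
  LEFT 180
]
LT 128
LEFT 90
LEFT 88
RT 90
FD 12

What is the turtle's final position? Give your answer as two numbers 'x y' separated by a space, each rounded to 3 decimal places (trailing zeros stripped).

Answer: -15.447 31.862

Derivation:
Executing turtle program step by step:
Start: pos=(-1,0), heading=315, pen down
FD 8: (-1,0) -> (4.657,-5.657) [heading=315, draw]
PU: pen up
LT 180: heading 315 -> 135
PU: pen up
REPEAT 4 [
  -- iteration 1/4 --
  LT 240: heading 135 -> 15
  FD 14: (4.657,-5.657) -> (18.18,-2.033) [heading=15, move]
  FD 14: (18.18,-2.033) -> (31.703,1.59) [heading=15, move]
  LT 180: heading 15 -> 195
  -- iteration 2/4 --
  LT 240: heading 195 -> 75
  FD 14: (31.703,1.59) -> (35.326,15.113) [heading=75, move]
  FD 14: (35.326,15.113) -> (38.95,28.636) [heading=75, move]
  LT 180: heading 75 -> 255
  -- iteration 3/4 --
  LT 240: heading 255 -> 135
  FD 14: (38.95,28.636) -> (29.05,38.535) [heading=135, move]
  FD 14: (29.05,38.535) -> (19.151,48.435) [heading=135, move]
  LT 180: heading 135 -> 315
  -- iteration 4/4 --
  LT 240: heading 315 -> 195
  FD 14: (19.151,48.435) -> (5.628,44.812) [heading=195, move]
  FD 14: (5.628,44.812) -> (-7.895,41.188) [heading=195, move]
  LT 180: heading 195 -> 15
]
LT 128: heading 15 -> 143
LT 90: heading 143 -> 233
LT 88: heading 233 -> 321
RT 90: heading 321 -> 231
FD 12: (-7.895,41.188) -> (-15.447,31.862) [heading=231, move]
Final: pos=(-15.447,31.862), heading=231, 1 segment(s) drawn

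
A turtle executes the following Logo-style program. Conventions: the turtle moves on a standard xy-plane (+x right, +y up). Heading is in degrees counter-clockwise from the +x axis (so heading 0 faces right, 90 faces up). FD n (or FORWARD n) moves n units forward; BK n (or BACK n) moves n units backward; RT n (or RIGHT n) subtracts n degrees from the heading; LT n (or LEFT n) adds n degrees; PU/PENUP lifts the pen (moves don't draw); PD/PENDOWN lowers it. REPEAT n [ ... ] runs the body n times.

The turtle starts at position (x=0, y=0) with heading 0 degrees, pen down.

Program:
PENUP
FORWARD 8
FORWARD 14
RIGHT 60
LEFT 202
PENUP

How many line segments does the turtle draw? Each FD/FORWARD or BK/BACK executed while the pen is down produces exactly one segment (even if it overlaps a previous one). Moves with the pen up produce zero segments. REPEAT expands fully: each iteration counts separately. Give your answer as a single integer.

Answer: 0

Derivation:
Executing turtle program step by step:
Start: pos=(0,0), heading=0, pen down
PU: pen up
FD 8: (0,0) -> (8,0) [heading=0, move]
FD 14: (8,0) -> (22,0) [heading=0, move]
RT 60: heading 0 -> 300
LT 202: heading 300 -> 142
PU: pen up
Final: pos=(22,0), heading=142, 0 segment(s) drawn
Segments drawn: 0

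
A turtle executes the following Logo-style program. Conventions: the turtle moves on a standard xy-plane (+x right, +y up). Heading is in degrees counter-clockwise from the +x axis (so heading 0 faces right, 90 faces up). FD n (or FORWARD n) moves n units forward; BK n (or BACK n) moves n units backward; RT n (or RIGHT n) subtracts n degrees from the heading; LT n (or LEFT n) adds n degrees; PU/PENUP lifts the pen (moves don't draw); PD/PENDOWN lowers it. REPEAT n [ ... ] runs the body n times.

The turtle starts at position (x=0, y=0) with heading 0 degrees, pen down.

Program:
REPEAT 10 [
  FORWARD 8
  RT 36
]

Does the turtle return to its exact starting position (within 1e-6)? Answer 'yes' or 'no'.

Answer: yes

Derivation:
Executing turtle program step by step:
Start: pos=(0,0), heading=0, pen down
REPEAT 10 [
  -- iteration 1/10 --
  FD 8: (0,0) -> (8,0) [heading=0, draw]
  RT 36: heading 0 -> 324
  -- iteration 2/10 --
  FD 8: (8,0) -> (14.472,-4.702) [heading=324, draw]
  RT 36: heading 324 -> 288
  -- iteration 3/10 --
  FD 8: (14.472,-4.702) -> (16.944,-12.311) [heading=288, draw]
  RT 36: heading 288 -> 252
  -- iteration 4/10 --
  FD 8: (16.944,-12.311) -> (14.472,-19.919) [heading=252, draw]
  RT 36: heading 252 -> 216
  -- iteration 5/10 --
  FD 8: (14.472,-19.919) -> (8,-24.621) [heading=216, draw]
  RT 36: heading 216 -> 180
  -- iteration 6/10 --
  FD 8: (8,-24.621) -> (0,-24.621) [heading=180, draw]
  RT 36: heading 180 -> 144
  -- iteration 7/10 --
  FD 8: (0,-24.621) -> (-6.472,-19.919) [heading=144, draw]
  RT 36: heading 144 -> 108
  -- iteration 8/10 --
  FD 8: (-6.472,-19.919) -> (-8.944,-12.311) [heading=108, draw]
  RT 36: heading 108 -> 72
  -- iteration 9/10 --
  FD 8: (-8.944,-12.311) -> (-6.472,-4.702) [heading=72, draw]
  RT 36: heading 72 -> 36
  -- iteration 10/10 --
  FD 8: (-6.472,-4.702) -> (0,0) [heading=36, draw]
  RT 36: heading 36 -> 0
]
Final: pos=(0,0), heading=0, 10 segment(s) drawn

Start position: (0, 0)
Final position: (0, 0)
Distance = 0; < 1e-6 -> CLOSED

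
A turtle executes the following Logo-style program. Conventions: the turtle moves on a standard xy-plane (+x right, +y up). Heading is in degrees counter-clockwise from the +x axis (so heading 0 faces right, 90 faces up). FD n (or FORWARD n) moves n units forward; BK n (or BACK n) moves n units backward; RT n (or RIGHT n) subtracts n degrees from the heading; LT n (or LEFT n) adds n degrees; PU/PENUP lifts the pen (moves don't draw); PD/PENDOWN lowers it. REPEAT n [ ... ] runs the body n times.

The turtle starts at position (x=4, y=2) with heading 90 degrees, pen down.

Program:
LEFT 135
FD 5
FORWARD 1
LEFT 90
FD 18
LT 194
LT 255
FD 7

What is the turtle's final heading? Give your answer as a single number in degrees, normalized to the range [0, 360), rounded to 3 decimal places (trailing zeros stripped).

Answer: 44

Derivation:
Executing turtle program step by step:
Start: pos=(4,2), heading=90, pen down
LT 135: heading 90 -> 225
FD 5: (4,2) -> (0.464,-1.536) [heading=225, draw]
FD 1: (0.464,-1.536) -> (-0.243,-2.243) [heading=225, draw]
LT 90: heading 225 -> 315
FD 18: (-0.243,-2.243) -> (12.485,-14.971) [heading=315, draw]
LT 194: heading 315 -> 149
LT 255: heading 149 -> 44
FD 7: (12.485,-14.971) -> (17.521,-10.108) [heading=44, draw]
Final: pos=(17.521,-10.108), heading=44, 4 segment(s) drawn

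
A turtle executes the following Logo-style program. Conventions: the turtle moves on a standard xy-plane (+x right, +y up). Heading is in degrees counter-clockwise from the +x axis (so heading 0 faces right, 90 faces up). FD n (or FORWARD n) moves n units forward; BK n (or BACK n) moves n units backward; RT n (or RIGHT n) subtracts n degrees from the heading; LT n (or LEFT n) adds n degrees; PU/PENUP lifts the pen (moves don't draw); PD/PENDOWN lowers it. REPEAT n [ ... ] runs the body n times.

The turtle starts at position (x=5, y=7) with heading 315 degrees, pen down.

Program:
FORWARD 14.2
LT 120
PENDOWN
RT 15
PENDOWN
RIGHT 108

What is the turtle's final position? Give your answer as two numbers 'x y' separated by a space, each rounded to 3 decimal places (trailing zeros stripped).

Executing turtle program step by step:
Start: pos=(5,7), heading=315, pen down
FD 14.2: (5,7) -> (15.041,-3.041) [heading=315, draw]
LT 120: heading 315 -> 75
PD: pen down
RT 15: heading 75 -> 60
PD: pen down
RT 108: heading 60 -> 312
Final: pos=(15.041,-3.041), heading=312, 1 segment(s) drawn

Answer: 15.041 -3.041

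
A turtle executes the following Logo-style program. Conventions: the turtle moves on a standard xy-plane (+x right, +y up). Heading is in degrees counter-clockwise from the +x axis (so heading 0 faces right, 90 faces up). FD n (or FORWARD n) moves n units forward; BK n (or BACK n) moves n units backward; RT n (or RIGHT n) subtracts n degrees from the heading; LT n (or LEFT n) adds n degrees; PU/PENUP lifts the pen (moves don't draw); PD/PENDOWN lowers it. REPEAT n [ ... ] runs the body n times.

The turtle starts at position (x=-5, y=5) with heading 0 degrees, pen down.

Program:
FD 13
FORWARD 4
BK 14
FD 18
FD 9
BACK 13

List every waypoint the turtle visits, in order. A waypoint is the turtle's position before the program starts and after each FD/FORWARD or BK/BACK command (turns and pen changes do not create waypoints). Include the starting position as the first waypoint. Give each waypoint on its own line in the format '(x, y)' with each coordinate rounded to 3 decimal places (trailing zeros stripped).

Executing turtle program step by step:
Start: pos=(-5,5), heading=0, pen down
FD 13: (-5,5) -> (8,5) [heading=0, draw]
FD 4: (8,5) -> (12,5) [heading=0, draw]
BK 14: (12,5) -> (-2,5) [heading=0, draw]
FD 18: (-2,5) -> (16,5) [heading=0, draw]
FD 9: (16,5) -> (25,5) [heading=0, draw]
BK 13: (25,5) -> (12,5) [heading=0, draw]
Final: pos=(12,5), heading=0, 6 segment(s) drawn
Waypoints (7 total):
(-5, 5)
(8, 5)
(12, 5)
(-2, 5)
(16, 5)
(25, 5)
(12, 5)

Answer: (-5, 5)
(8, 5)
(12, 5)
(-2, 5)
(16, 5)
(25, 5)
(12, 5)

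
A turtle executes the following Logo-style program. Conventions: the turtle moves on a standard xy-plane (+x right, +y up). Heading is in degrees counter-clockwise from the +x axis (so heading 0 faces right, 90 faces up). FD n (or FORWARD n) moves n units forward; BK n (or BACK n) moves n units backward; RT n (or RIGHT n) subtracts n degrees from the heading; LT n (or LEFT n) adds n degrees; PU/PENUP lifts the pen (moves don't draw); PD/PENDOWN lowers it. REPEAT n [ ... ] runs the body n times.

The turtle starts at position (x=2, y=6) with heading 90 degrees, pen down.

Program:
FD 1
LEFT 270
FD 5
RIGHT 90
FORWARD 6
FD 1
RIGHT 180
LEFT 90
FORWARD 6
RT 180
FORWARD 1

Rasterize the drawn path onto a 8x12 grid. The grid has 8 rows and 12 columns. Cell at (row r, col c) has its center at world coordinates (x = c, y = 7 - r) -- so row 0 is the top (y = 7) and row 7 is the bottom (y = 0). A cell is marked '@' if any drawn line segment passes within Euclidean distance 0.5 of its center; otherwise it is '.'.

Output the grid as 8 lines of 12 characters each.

Segment 0: (2,6) -> (2,7)
Segment 1: (2,7) -> (7,7)
Segment 2: (7,7) -> (7,1)
Segment 3: (7,1) -> (7,-0)
Segment 4: (7,-0) -> (1,-0)
Segment 5: (1,-0) -> (2,-0)

Answer: ..@@@@@@....
..@....@....
.......@....
.......@....
.......@....
.......@....
.......@....
.@@@@@@@....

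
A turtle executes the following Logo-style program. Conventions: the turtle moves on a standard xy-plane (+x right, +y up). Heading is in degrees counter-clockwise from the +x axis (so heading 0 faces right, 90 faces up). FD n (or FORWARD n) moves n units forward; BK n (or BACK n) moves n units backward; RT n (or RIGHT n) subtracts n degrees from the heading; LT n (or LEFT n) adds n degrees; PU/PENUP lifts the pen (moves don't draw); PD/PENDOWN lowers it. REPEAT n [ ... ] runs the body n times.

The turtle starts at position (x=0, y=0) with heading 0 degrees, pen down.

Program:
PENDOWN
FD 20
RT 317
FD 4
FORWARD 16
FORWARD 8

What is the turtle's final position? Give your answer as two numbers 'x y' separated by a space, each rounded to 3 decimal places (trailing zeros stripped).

Executing turtle program step by step:
Start: pos=(0,0), heading=0, pen down
PD: pen down
FD 20: (0,0) -> (20,0) [heading=0, draw]
RT 317: heading 0 -> 43
FD 4: (20,0) -> (22.925,2.728) [heading=43, draw]
FD 16: (22.925,2.728) -> (34.627,13.64) [heading=43, draw]
FD 8: (34.627,13.64) -> (40.478,19.096) [heading=43, draw]
Final: pos=(40.478,19.096), heading=43, 4 segment(s) drawn

Answer: 40.478 19.096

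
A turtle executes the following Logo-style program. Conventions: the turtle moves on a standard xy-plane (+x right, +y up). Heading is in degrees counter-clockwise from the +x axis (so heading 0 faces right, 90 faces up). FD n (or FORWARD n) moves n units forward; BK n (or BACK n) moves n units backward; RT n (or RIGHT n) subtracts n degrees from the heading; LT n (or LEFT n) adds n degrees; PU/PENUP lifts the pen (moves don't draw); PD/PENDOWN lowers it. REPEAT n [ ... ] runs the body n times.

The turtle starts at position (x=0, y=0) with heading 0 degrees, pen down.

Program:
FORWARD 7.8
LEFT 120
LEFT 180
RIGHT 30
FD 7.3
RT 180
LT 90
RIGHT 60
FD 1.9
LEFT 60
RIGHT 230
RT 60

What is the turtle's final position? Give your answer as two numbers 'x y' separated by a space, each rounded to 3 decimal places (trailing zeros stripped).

Answer: 6.85 -5.655

Derivation:
Executing turtle program step by step:
Start: pos=(0,0), heading=0, pen down
FD 7.8: (0,0) -> (7.8,0) [heading=0, draw]
LT 120: heading 0 -> 120
LT 180: heading 120 -> 300
RT 30: heading 300 -> 270
FD 7.3: (7.8,0) -> (7.8,-7.3) [heading=270, draw]
RT 180: heading 270 -> 90
LT 90: heading 90 -> 180
RT 60: heading 180 -> 120
FD 1.9: (7.8,-7.3) -> (6.85,-5.655) [heading=120, draw]
LT 60: heading 120 -> 180
RT 230: heading 180 -> 310
RT 60: heading 310 -> 250
Final: pos=(6.85,-5.655), heading=250, 3 segment(s) drawn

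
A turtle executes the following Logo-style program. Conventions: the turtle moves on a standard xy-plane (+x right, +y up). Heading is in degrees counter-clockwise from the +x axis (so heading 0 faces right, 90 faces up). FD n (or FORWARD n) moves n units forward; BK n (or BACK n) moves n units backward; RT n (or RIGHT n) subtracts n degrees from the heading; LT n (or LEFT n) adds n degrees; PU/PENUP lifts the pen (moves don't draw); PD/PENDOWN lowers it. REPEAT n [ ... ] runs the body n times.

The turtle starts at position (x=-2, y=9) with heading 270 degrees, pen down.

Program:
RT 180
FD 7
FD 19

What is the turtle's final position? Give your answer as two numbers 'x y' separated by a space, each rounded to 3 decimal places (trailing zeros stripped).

Answer: -2 35

Derivation:
Executing turtle program step by step:
Start: pos=(-2,9), heading=270, pen down
RT 180: heading 270 -> 90
FD 7: (-2,9) -> (-2,16) [heading=90, draw]
FD 19: (-2,16) -> (-2,35) [heading=90, draw]
Final: pos=(-2,35), heading=90, 2 segment(s) drawn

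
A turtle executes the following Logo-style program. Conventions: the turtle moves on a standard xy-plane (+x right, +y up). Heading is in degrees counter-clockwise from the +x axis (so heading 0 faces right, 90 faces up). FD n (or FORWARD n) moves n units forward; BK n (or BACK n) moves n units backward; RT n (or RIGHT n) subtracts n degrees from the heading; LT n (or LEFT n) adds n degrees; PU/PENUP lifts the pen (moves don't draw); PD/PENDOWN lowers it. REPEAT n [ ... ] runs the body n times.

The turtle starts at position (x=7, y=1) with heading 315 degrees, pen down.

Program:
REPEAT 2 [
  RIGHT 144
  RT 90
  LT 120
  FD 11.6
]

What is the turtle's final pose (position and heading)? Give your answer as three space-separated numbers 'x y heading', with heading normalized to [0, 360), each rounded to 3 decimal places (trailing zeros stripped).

Answer: -3.222 8.427 87

Derivation:
Executing turtle program step by step:
Start: pos=(7,1), heading=315, pen down
REPEAT 2 [
  -- iteration 1/2 --
  RT 144: heading 315 -> 171
  RT 90: heading 171 -> 81
  LT 120: heading 81 -> 201
  FD 11.6: (7,1) -> (-3.83,-3.157) [heading=201, draw]
  -- iteration 2/2 --
  RT 144: heading 201 -> 57
  RT 90: heading 57 -> 327
  LT 120: heading 327 -> 87
  FD 11.6: (-3.83,-3.157) -> (-3.222,8.427) [heading=87, draw]
]
Final: pos=(-3.222,8.427), heading=87, 2 segment(s) drawn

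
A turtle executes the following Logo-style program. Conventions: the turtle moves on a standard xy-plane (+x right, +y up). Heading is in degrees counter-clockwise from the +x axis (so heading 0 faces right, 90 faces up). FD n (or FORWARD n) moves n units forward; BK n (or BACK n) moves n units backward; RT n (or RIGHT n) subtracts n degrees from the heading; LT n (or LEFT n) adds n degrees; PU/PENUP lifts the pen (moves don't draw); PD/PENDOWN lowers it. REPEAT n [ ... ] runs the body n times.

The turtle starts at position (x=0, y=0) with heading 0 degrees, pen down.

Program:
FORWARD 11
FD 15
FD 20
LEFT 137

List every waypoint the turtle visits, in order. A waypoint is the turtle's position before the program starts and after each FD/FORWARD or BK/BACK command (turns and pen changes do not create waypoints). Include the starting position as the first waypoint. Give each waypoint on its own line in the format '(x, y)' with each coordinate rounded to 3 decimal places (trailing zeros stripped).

Answer: (0, 0)
(11, 0)
(26, 0)
(46, 0)

Derivation:
Executing turtle program step by step:
Start: pos=(0,0), heading=0, pen down
FD 11: (0,0) -> (11,0) [heading=0, draw]
FD 15: (11,0) -> (26,0) [heading=0, draw]
FD 20: (26,0) -> (46,0) [heading=0, draw]
LT 137: heading 0 -> 137
Final: pos=(46,0), heading=137, 3 segment(s) drawn
Waypoints (4 total):
(0, 0)
(11, 0)
(26, 0)
(46, 0)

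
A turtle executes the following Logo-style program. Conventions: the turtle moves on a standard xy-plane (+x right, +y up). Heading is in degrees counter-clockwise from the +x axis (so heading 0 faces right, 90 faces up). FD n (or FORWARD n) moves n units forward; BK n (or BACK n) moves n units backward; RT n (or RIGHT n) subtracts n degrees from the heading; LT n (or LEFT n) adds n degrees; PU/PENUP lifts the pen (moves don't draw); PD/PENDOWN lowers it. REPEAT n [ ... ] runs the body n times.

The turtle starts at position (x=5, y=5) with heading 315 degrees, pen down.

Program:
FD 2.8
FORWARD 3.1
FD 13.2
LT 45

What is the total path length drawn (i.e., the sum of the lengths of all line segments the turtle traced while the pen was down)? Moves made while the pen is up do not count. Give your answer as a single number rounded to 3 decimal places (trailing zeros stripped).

Answer: 19.1

Derivation:
Executing turtle program step by step:
Start: pos=(5,5), heading=315, pen down
FD 2.8: (5,5) -> (6.98,3.02) [heading=315, draw]
FD 3.1: (6.98,3.02) -> (9.172,0.828) [heading=315, draw]
FD 13.2: (9.172,0.828) -> (18.506,-8.506) [heading=315, draw]
LT 45: heading 315 -> 0
Final: pos=(18.506,-8.506), heading=0, 3 segment(s) drawn

Segment lengths:
  seg 1: (5,5) -> (6.98,3.02), length = 2.8
  seg 2: (6.98,3.02) -> (9.172,0.828), length = 3.1
  seg 3: (9.172,0.828) -> (18.506,-8.506), length = 13.2
Total = 19.1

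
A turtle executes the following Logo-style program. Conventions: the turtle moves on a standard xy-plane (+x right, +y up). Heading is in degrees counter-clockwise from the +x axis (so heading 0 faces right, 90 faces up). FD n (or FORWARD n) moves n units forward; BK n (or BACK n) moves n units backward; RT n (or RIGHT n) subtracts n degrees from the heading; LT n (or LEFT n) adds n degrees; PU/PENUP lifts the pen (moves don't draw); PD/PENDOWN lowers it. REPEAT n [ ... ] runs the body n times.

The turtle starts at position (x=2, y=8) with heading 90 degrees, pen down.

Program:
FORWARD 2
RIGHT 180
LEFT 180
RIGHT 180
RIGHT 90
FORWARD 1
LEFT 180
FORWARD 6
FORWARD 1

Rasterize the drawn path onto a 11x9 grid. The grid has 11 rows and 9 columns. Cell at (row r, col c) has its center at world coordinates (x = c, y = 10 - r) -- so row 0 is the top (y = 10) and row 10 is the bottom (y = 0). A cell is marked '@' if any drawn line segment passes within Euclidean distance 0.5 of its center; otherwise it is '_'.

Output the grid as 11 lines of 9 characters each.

Segment 0: (2,8) -> (2,10)
Segment 1: (2,10) -> (1,10)
Segment 2: (1,10) -> (7,10)
Segment 3: (7,10) -> (8,10)

Answer: _@@@@@@@@
__@______
__@______
_________
_________
_________
_________
_________
_________
_________
_________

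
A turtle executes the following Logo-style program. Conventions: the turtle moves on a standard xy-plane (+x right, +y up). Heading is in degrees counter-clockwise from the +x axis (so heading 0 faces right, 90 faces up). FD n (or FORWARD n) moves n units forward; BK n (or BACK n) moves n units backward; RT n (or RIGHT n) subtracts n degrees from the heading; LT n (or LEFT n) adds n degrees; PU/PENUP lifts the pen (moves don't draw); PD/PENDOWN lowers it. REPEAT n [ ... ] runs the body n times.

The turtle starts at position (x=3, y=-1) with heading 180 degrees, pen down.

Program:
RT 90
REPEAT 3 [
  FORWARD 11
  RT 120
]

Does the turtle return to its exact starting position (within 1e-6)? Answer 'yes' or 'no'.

Executing turtle program step by step:
Start: pos=(3,-1), heading=180, pen down
RT 90: heading 180 -> 90
REPEAT 3 [
  -- iteration 1/3 --
  FD 11: (3,-1) -> (3,10) [heading=90, draw]
  RT 120: heading 90 -> 330
  -- iteration 2/3 --
  FD 11: (3,10) -> (12.526,4.5) [heading=330, draw]
  RT 120: heading 330 -> 210
  -- iteration 3/3 --
  FD 11: (12.526,4.5) -> (3,-1) [heading=210, draw]
  RT 120: heading 210 -> 90
]
Final: pos=(3,-1), heading=90, 3 segment(s) drawn

Start position: (3, -1)
Final position: (3, -1)
Distance = 0; < 1e-6 -> CLOSED

Answer: yes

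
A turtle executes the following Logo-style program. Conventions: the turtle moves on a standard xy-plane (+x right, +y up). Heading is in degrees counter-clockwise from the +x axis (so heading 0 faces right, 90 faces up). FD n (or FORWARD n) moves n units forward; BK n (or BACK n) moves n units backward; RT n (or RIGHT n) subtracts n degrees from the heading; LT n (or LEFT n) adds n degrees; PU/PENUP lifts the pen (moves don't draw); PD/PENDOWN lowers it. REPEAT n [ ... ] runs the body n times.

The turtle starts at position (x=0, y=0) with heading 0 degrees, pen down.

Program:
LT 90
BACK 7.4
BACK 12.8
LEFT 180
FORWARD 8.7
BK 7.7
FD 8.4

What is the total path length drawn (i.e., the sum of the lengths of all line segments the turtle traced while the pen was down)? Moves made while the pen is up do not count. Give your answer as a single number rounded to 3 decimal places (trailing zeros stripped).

Executing turtle program step by step:
Start: pos=(0,0), heading=0, pen down
LT 90: heading 0 -> 90
BK 7.4: (0,0) -> (0,-7.4) [heading=90, draw]
BK 12.8: (0,-7.4) -> (0,-20.2) [heading=90, draw]
LT 180: heading 90 -> 270
FD 8.7: (0,-20.2) -> (0,-28.9) [heading=270, draw]
BK 7.7: (0,-28.9) -> (0,-21.2) [heading=270, draw]
FD 8.4: (0,-21.2) -> (0,-29.6) [heading=270, draw]
Final: pos=(0,-29.6), heading=270, 5 segment(s) drawn

Segment lengths:
  seg 1: (0,0) -> (0,-7.4), length = 7.4
  seg 2: (0,-7.4) -> (0,-20.2), length = 12.8
  seg 3: (0,-20.2) -> (0,-28.9), length = 8.7
  seg 4: (0,-28.9) -> (0,-21.2), length = 7.7
  seg 5: (0,-21.2) -> (0,-29.6), length = 8.4
Total = 45

Answer: 45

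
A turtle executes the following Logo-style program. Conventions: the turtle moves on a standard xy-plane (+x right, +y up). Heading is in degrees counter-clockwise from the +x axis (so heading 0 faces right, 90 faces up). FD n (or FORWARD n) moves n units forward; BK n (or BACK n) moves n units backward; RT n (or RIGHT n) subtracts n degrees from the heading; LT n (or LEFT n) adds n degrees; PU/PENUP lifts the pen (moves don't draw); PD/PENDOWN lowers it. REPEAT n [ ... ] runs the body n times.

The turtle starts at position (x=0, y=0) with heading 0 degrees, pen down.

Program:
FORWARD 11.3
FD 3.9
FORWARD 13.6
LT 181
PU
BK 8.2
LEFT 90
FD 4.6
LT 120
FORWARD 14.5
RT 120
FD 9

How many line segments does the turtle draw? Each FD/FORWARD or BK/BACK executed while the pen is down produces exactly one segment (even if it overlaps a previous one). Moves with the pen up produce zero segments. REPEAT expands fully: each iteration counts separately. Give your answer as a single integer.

Executing turtle program step by step:
Start: pos=(0,0), heading=0, pen down
FD 11.3: (0,0) -> (11.3,0) [heading=0, draw]
FD 3.9: (11.3,0) -> (15.2,0) [heading=0, draw]
FD 13.6: (15.2,0) -> (28.8,0) [heading=0, draw]
LT 181: heading 0 -> 181
PU: pen up
BK 8.2: (28.8,0) -> (36.999,0.143) [heading=181, move]
LT 90: heading 181 -> 271
FD 4.6: (36.999,0.143) -> (37.079,-4.456) [heading=271, move]
LT 120: heading 271 -> 31
FD 14.5: (37.079,-4.456) -> (49.508,3.012) [heading=31, move]
RT 120: heading 31 -> 271
FD 9: (49.508,3.012) -> (49.665,-5.987) [heading=271, move]
Final: pos=(49.665,-5.987), heading=271, 3 segment(s) drawn
Segments drawn: 3

Answer: 3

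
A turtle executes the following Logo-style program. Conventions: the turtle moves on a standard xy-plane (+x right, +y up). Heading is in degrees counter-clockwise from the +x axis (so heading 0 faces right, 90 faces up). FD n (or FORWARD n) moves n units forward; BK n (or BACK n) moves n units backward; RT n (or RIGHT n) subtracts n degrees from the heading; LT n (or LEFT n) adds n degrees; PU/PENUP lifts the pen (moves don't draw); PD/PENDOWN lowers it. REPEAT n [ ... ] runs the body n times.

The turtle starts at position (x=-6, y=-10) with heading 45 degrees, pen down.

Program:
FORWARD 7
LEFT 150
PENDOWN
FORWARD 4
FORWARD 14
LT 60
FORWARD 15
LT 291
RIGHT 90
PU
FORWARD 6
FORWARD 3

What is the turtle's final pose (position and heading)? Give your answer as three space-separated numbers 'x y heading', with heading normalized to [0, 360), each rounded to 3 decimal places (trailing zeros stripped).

Answer: -23.26 -15.247 96

Derivation:
Executing turtle program step by step:
Start: pos=(-6,-10), heading=45, pen down
FD 7: (-6,-10) -> (-1.05,-5.05) [heading=45, draw]
LT 150: heading 45 -> 195
PD: pen down
FD 4: (-1.05,-5.05) -> (-4.914,-6.086) [heading=195, draw]
FD 14: (-4.914,-6.086) -> (-18.437,-9.709) [heading=195, draw]
LT 60: heading 195 -> 255
FD 15: (-18.437,-9.709) -> (-22.319,-24.198) [heading=255, draw]
LT 291: heading 255 -> 186
RT 90: heading 186 -> 96
PU: pen up
FD 6: (-22.319,-24.198) -> (-22.946,-18.231) [heading=96, move]
FD 3: (-22.946,-18.231) -> (-23.26,-15.247) [heading=96, move]
Final: pos=(-23.26,-15.247), heading=96, 4 segment(s) drawn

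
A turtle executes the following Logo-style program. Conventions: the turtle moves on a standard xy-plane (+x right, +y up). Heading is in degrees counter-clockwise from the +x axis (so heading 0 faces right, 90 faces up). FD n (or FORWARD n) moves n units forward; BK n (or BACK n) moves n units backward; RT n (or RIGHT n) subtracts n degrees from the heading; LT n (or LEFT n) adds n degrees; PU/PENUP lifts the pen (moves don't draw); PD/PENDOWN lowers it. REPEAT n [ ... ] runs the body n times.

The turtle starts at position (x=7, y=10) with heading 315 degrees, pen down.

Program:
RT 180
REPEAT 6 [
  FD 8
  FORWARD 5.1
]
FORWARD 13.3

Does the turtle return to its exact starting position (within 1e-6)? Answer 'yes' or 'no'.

Executing turtle program step by step:
Start: pos=(7,10), heading=315, pen down
RT 180: heading 315 -> 135
REPEAT 6 [
  -- iteration 1/6 --
  FD 8: (7,10) -> (1.343,15.657) [heading=135, draw]
  FD 5.1: (1.343,15.657) -> (-2.263,19.263) [heading=135, draw]
  -- iteration 2/6 --
  FD 8: (-2.263,19.263) -> (-7.92,24.92) [heading=135, draw]
  FD 5.1: (-7.92,24.92) -> (-11.526,28.526) [heading=135, draw]
  -- iteration 3/6 --
  FD 8: (-11.526,28.526) -> (-17.183,34.183) [heading=135, draw]
  FD 5.1: (-17.183,34.183) -> (-20.789,37.789) [heading=135, draw]
  -- iteration 4/6 --
  FD 8: (-20.789,37.789) -> (-26.446,43.446) [heading=135, draw]
  FD 5.1: (-26.446,43.446) -> (-30.052,47.052) [heading=135, draw]
  -- iteration 5/6 --
  FD 8: (-30.052,47.052) -> (-35.709,52.709) [heading=135, draw]
  FD 5.1: (-35.709,52.709) -> (-39.315,56.315) [heading=135, draw]
  -- iteration 6/6 --
  FD 8: (-39.315,56.315) -> (-44.972,61.972) [heading=135, draw]
  FD 5.1: (-44.972,61.972) -> (-48.579,65.579) [heading=135, draw]
]
FD 13.3: (-48.579,65.579) -> (-57.983,74.983) [heading=135, draw]
Final: pos=(-57.983,74.983), heading=135, 13 segment(s) drawn

Start position: (7, 10)
Final position: (-57.983, 74.983)
Distance = 91.9; >= 1e-6 -> NOT closed

Answer: no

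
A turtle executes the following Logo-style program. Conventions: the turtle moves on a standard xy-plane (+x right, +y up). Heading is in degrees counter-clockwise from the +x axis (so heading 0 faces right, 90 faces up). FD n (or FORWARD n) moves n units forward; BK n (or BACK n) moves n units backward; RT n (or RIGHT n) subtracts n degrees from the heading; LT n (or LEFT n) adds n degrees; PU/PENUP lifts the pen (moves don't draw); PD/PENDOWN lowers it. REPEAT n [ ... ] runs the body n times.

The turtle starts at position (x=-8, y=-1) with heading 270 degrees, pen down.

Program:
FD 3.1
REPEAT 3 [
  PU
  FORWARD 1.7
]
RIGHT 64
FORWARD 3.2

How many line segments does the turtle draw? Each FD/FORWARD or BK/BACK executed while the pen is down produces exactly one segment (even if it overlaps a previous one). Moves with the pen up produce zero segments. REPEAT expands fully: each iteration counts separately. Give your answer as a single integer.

Answer: 1

Derivation:
Executing turtle program step by step:
Start: pos=(-8,-1), heading=270, pen down
FD 3.1: (-8,-1) -> (-8,-4.1) [heading=270, draw]
REPEAT 3 [
  -- iteration 1/3 --
  PU: pen up
  FD 1.7: (-8,-4.1) -> (-8,-5.8) [heading=270, move]
  -- iteration 2/3 --
  PU: pen up
  FD 1.7: (-8,-5.8) -> (-8,-7.5) [heading=270, move]
  -- iteration 3/3 --
  PU: pen up
  FD 1.7: (-8,-7.5) -> (-8,-9.2) [heading=270, move]
]
RT 64: heading 270 -> 206
FD 3.2: (-8,-9.2) -> (-10.876,-10.603) [heading=206, move]
Final: pos=(-10.876,-10.603), heading=206, 1 segment(s) drawn
Segments drawn: 1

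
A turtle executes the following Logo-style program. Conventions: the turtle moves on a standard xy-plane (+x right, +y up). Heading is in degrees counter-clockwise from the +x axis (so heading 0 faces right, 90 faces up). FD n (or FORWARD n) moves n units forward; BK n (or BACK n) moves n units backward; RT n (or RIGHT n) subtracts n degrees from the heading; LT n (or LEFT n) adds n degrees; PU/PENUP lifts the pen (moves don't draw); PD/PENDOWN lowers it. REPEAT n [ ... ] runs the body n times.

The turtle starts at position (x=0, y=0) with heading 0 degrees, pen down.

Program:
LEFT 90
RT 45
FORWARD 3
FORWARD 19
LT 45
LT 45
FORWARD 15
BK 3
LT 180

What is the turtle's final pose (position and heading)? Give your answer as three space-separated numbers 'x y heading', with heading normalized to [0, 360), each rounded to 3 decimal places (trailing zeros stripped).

Executing turtle program step by step:
Start: pos=(0,0), heading=0, pen down
LT 90: heading 0 -> 90
RT 45: heading 90 -> 45
FD 3: (0,0) -> (2.121,2.121) [heading=45, draw]
FD 19: (2.121,2.121) -> (15.556,15.556) [heading=45, draw]
LT 45: heading 45 -> 90
LT 45: heading 90 -> 135
FD 15: (15.556,15.556) -> (4.95,26.163) [heading=135, draw]
BK 3: (4.95,26.163) -> (7.071,24.042) [heading=135, draw]
LT 180: heading 135 -> 315
Final: pos=(7.071,24.042), heading=315, 4 segment(s) drawn

Answer: 7.071 24.042 315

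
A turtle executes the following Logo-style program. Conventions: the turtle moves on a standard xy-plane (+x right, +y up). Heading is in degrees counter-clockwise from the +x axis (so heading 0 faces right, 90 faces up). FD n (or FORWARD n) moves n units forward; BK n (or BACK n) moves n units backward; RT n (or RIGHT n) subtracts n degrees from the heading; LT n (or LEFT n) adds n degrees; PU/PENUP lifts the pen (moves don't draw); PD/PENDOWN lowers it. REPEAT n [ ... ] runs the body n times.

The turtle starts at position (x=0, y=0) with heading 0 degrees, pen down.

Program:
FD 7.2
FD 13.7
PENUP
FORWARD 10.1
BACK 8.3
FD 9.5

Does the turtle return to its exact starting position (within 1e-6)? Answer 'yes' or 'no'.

Executing turtle program step by step:
Start: pos=(0,0), heading=0, pen down
FD 7.2: (0,0) -> (7.2,0) [heading=0, draw]
FD 13.7: (7.2,0) -> (20.9,0) [heading=0, draw]
PU: pen up
FD 10.1: (20.9,0) -> (31,0) [heading=0, move]
BK 8.3: (31,0) -> (22.7,0) [heading=0, move]
FD 9.5: (22.7,0) -> (32.2,0) [heading=0, move]
Final: pos=(32.2,0), heading=0, 2 segment(s) drawn

Start position: (0, 0)
Final position: (32.2, 0)
Distance = 32.2; >= 1e-6 -> NOT closed

Answer: no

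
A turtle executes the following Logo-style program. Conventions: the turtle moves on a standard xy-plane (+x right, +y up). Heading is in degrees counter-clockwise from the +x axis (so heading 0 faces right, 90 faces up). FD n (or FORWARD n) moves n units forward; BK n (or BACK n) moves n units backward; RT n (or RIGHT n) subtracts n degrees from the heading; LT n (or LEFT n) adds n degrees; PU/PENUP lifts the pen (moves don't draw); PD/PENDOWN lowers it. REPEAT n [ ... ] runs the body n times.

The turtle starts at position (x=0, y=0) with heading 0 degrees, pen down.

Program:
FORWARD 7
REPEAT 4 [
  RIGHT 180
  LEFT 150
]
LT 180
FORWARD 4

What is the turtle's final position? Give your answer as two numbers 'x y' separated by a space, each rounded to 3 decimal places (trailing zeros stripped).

Executing turtle program step by step:
Start: pos=(0,0), heading=0, pen down
FD 7: (0,0) -> (7,0) [heading=0, draw]
REPEAT 4 [
  -- iteration 1/4 --
  RT 180: heading 0 -> 180
  LT 150: heading 180 -> 330
  -- iteration 2/4 --
  RT 180: heading 330 -> 150
  LT 150: heading 150 -> 300
  -- iteration 3/4 --
  RT 180: heading 300 -> 120
  LT 150: heading 120 -> 270
  -- iteration 4/4 --
  RT 180: heading 270 -> 90
  LT 150: heading 90 -> 240
]
LT 180: heading 240 -> 60
FD 4: (7,0) -> (9,3.464) [heading=60, draw]
Final: pos=(9,3.464), heading=60, 2 segment(s) drawn

Answer: 9 3.464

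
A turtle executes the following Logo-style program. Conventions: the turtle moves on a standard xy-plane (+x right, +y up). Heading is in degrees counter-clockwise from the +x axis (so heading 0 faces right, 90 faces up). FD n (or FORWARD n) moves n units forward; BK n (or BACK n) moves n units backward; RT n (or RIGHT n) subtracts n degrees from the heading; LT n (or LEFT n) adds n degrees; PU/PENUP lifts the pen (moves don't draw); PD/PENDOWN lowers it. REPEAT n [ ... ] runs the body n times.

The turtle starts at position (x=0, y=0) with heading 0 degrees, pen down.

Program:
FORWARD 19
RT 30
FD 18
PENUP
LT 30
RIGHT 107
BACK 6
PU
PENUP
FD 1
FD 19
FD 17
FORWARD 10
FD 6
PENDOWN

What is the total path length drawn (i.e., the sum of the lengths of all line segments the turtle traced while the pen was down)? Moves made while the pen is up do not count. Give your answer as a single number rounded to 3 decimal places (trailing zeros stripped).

Executing turtle program step by step:
Start: pos=(0,0), heading=0, pen down
FD 19: (0,0) -> (19,0) [heading=0, draw]
RT 30: heading 0 -> 330
FD 18: (19,0) -> (34.588,-9) [heading=330, draw]
PU: pen up
LT 30: heading 330 -> 0
RT 107: heading 0 -> 253
BK 6: (34.588,-9) -> (36.343,-3.262) [heading=253, move]
PU: pen up
PU: pen up
FD 1: (36.343,-3.262) -> (36.05,-4.218) [heading=253, move]
FD 19: (36.05,-4.218) -> (30.495,-22.388) [heading=253, move]
FD 17: (30.495,-22.388) -> (25.525,-38.645) [heading=253, move]
FD 10: (25.525,-38.645) -> (22.601,-48.208) [heading=253, move]
FD 6: (22.601,-48.208) -> (20.847,-53.946) [heading=253, move]
PD: pen down
Final: pos=(20.847,-53.946), heading=253, 2 segment(s) drawn

Segment lengths:
  seg 1: (0,0) -> (19,0), length = 19
  seg 2: (19,0) -> (34.588,-9), length = 18
Total = 37

Answer: 37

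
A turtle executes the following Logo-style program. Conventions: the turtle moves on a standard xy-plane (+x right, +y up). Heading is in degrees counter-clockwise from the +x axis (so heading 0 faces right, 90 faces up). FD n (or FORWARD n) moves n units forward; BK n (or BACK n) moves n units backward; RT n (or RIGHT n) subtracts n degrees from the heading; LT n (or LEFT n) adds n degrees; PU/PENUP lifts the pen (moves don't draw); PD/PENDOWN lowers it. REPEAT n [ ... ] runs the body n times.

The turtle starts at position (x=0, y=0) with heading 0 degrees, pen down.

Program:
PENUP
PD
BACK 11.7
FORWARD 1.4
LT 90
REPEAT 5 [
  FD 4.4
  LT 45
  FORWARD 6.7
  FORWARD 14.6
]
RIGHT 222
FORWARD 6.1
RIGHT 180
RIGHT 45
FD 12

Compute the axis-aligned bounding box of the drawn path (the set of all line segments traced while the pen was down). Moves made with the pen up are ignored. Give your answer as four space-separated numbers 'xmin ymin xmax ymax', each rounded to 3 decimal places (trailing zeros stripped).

Executing turtle program step by step:
Start: pos=(0,0), heading=0, pen down
PU: pen up
PD: pen down
BK 11.7: (0,0) -> (-11.7,0) [heading=0, draw]
FD 1.4: (-11.7,0) -> (-10.3,0) [heading=0, draw]
LT 90: heading 0 -> 90
REPEAT 5 [
  -- iteration 1/5 --
  FD 4.4: (-10.3,0) -> (-10.3,4.4) [heading=90, draw]
  LT 45: heading 90 -> 135
  FD 6.7: (-10.3,4.4) -> (-15.038,9.138) [heading=135, draw]
  FD 14.6: (-15.038,9.138) -> (-25.361,19.461) [heading=135, draw]
  -- iteration 2/5 --
  FD 4.4: (-25.361,19.461) -> (-28.473,22.573) [heading=135, draw]
  LT 45: heading 135 -> 180
  FD 6.7: (-28.473,22.573) -> (-35.173,22.573) [heading=180, draw]
  FD 14.6: (-35.173,22.573) -> (-49.773,22.573) [heading=180, draw]
  -- iteration 3/5 --
  FD 4.4: (-49.773,22.573) -> (-54.173,22.573) [heading=180, draw]
  LT 45: heading 180 -> 225
  FD 6.7: (-54.173,22.573) -> (-58.91,17.835) [heading=225, draw]
  FD 14.6: (-58.91,17.835) -> (-69.234,7.511) [heading=225, draw]
  -- iteration 4/5 --
  FD 4.4: (-69.234,7.511) -> (-72.345,4.4) [heading=225, draw]
  LT 45: heading 225 -> 270
  FD 6.7: (-72.345,4.4) -> (-72.345,-2.3) [heading=270, draw]
  FD 14.6: (-72.345,-2.3) -> (-72.345,-16.9) [heading=270, draw]
  -- iteration 5/5 --
  FD 4.4: (-72.345,-16.9) -> (-72.345,-21.3) [heading=270, draw]
  LT 45: heading 270 -> 315
  FD 6.7: (-72.345,-21.3) -> (-67.608,-26.038) [heading=315, draw]
  FD 14.6: (-67.608,-26.038) -> (-57.284,-36.361) [heading=315, draw]
]
RT 222: heading 315 -> 93
FD 6.1: (-57.284,-36.361) -> (-57.603,-30.27) [heading=93, draw]
RT 180: heading 93 -> 273
RT 45: heading 273 -> 228
FD 12: (-57.603,-30.27) -> (-65.633,-39.187) [heading=228, draw]
Final: pos=(-65.633,-39.187), heading=228, 19 segment(s) drawn

Segment endpoints: x in {-72.345, -69.234, -67.608, -65.633, -58.91, -57.603, -57.284, -54.173, -49.773, -35.173, -28.473, -25.361, -15.038, -11.7, -10.3, 0}, y in {-39.187, -36.361, -30.27, -26.038, -21.3, -16.9, -2.3, 0, 4.4, 4.4, 7.511, 9.138, 17.835, 19.461, 22.573, 22.573}
xmin=-72.345, ymin=-39.187, xmax=0, ymax=22.573

Answer: -72.345 -39.187 0 22.573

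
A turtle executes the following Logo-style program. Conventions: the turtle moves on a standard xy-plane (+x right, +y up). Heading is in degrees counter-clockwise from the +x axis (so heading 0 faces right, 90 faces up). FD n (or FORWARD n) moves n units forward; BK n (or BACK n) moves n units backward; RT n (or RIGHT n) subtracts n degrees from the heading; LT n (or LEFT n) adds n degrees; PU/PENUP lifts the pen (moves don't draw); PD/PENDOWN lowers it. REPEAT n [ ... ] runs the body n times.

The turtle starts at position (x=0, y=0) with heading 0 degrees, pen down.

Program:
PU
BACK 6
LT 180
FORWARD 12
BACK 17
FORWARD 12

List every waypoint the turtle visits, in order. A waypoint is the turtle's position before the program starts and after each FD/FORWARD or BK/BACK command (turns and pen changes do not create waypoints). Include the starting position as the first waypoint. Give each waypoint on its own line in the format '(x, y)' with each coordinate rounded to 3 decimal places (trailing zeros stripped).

Answer: (0, 0)
(-6, 0)
(-18, 0)
(-1, 0)
(-13, 0)

Derivation:
Executing turtle program step by step:
Start: pos=(0,0), heading=0, pen down
PU: pen up
BK 6: (0,0) -> (-6,0) [heading=0, move]
LT 180: heading 0 -> 180
FD 12: (-6,0) -> (-18,0) [heading=180, move]
BK 17: (-18,0) -> (-1,0) [heading=180, move]
FD 12: (-1,0) -> (-13,0) [heading=180, move]
Final: pos=(-13,0), heading=180, 0 segment(s) drawn
Waypoints (5 total):
(0, 0)
(-6, 0)
(-18, 0)
(-1, 0)
(-13, 0)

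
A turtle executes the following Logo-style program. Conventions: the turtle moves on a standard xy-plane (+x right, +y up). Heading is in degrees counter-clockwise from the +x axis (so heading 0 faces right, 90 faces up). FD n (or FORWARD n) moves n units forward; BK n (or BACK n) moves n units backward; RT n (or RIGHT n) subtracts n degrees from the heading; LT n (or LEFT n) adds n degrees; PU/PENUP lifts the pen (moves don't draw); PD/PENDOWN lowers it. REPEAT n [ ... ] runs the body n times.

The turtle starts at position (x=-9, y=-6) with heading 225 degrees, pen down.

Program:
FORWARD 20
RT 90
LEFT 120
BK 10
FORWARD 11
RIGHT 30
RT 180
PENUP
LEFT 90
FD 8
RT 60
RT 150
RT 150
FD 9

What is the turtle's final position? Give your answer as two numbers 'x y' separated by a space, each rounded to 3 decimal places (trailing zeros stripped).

Executing turtle program step by step:
Start: pos=(-9,-6), heading=225, pen down
FD 20: (-9,-6) -> (-23.142,-20.142) [heading=225, draw]
RT 90: heading 225 -> 135
LT 120: heading 135 -> 255
BK 10: (-23.142,-20.142) -> (-20.554,-10.483) [heading=255, draw]
FD 11: (-20.554,-10.483) -> (-23.401,-21.108) [heading=255, draw]
RT 30: heading 255 -> 225
RT 180: heading 225 -> 45
PU: pen up
LT 90: heading 45 -> 135
FD 8: (-23.401,-21.108) -> (-29.058,-15.451) [heading=135, move]
RT 60: heading 135 -> 75
RT 150: heading 75 -> 285
RT 150: heading 285 -> 135
FD 9: (-29.058,-15.451) -> (-35.422,-9.087) [heading=135, move]
Final: pos=(-35.422,-9.087), heading=135, 3 segment(s) drawn

Answer: -35.422 -9.087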